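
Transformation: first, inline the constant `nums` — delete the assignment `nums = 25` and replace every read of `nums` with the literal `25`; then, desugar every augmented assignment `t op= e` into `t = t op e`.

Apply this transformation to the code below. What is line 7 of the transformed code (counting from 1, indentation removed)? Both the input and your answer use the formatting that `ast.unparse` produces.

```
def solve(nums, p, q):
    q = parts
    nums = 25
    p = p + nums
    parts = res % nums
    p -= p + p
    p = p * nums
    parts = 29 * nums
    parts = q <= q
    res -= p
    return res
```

Transformed code:
def solve(nums, p, q):
    q = parts
    p = p + 25
    parts = res % 25
    p = p - (p + p)
    p = p * 25
    parts = 29 * 25
    parts = q <= q
    res = res - p
    return res

parts = 29 * 25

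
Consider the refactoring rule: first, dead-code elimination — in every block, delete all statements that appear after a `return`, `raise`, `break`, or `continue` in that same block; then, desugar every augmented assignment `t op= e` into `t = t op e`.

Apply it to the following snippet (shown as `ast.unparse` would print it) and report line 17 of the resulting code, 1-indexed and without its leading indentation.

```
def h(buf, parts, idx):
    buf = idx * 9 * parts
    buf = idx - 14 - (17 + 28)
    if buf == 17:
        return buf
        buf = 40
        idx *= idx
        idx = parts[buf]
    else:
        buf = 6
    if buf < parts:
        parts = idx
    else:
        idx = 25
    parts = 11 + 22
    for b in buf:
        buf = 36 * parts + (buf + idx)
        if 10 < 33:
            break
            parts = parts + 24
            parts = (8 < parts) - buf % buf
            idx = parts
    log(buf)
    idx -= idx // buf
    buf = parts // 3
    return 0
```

Transformed code:
def h(buf, parts, idx):
    buf = idx * 9 * parts
    buf = idx - 14 - (17 + 28)
    if buf == 17:
        return buf
    else:
        buf = 6
    if buf < parts:
        parts = idx
    else:
        idx = 25
    parts = 11 + 22
    for b in buf:
        buf = 36 * parts + (buf + idx)
        if 10 < 33:
            break
    log(buf)
    idx = idx - idx // buf
    buf = parts // 3
    return 0

log(buf)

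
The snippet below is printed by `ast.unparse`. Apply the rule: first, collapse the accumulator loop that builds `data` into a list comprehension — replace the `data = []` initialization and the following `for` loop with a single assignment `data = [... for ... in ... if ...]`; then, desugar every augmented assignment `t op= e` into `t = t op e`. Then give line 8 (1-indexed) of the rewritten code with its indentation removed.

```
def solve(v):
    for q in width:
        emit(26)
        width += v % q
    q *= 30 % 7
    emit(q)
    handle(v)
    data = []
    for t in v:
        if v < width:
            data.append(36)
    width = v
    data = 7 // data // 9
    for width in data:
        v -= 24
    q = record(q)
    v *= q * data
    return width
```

Transformed code:
def solve(v):
    for q in width:
        emit(26)
        width = width + v % q
    q = q * (30 % 7)
    emit(q)
    handle(v)
    data = [36 for t in v if v < width]
    width = v
    data = 7 // data // 9
    for width in data:
        v = v - 24
    q = record(q)
    v = v * (q * data)
    return width

data = [36 for t in v if v < width]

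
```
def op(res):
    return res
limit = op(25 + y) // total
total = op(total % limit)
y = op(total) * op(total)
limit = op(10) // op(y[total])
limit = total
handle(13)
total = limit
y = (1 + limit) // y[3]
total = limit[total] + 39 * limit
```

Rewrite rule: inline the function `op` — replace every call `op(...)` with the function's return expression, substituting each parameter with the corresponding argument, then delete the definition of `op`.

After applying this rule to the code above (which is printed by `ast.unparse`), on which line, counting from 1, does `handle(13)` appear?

Transformed code:
limit = (25 + y) // total
total = total % limit
y = total * total
limit = 10 // y[total]
limit = total
handle(13)
total = limit
y = (1 + limit) // y[3]
total = limit[total] + 39 * limit

6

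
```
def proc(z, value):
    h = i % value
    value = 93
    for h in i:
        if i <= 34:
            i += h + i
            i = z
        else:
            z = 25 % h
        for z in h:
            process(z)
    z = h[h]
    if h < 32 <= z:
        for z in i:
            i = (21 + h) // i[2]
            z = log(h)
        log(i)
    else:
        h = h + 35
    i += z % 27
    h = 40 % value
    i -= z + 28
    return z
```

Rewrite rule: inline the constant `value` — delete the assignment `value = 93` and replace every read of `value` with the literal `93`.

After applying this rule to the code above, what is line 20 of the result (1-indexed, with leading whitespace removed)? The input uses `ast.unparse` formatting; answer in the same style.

h = 40 % 93

Transformed code:
def proc(z, value):
    h = i % 93
    for h in i:
        if i <= 34:
            i += h + i
            i = z
        else:
            z = 25 % h
        for z in h:
            process(z)
    z = h[h]
    if h < 32 <= z:
        for z in i:
            i = (21 + h) // i[2]
            z = log(h)
        log(i)
    else:
        h = h + 35
    i += z % 27
    h = 40 % 93
    i -= z + 28
    return z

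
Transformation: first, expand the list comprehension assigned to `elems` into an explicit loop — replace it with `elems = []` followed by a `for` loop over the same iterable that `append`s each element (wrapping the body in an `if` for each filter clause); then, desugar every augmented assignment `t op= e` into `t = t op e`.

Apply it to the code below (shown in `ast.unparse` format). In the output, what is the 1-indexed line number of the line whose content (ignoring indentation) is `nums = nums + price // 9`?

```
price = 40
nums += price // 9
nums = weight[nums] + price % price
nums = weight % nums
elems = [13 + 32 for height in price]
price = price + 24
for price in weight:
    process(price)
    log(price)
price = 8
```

Transformed code:
price = 40
nums = nums + price // 9
nums = weight[nums] + price % price
nums = weight % nums
elems = []
for height in price:
    elems.append(13 + 32)
price = price + 24
for price in weight:
    process(price)
    log(price)
price = 8

2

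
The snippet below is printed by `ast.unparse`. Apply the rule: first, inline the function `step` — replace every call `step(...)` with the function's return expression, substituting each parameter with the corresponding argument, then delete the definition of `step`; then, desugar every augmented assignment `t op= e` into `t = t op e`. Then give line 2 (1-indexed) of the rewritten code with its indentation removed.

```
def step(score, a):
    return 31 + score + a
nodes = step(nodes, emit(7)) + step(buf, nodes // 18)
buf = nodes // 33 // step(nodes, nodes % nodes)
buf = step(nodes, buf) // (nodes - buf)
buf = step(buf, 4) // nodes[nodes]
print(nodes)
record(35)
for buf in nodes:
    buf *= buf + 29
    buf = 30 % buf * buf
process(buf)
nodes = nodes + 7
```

Transformed code:
nodes = 31 + nodes + emit(7) + (31 + buf + nodes // 18)
buf = nodes // 33 // (31 + nodes + nodes % nodes)
buf = (31 + nodes + buf) // (nodes - buf)
buf = (31 + buf + 4) // nodes[nodes]
print(nodes)
record(35)
for buf in nodes:
    buf = buf * (buf + 29)
    buf = 30 % buf * buf
process(buf)
nodes = nodes + 7

buf = nodes // 33 // (31 + nodes + nodes % nodes)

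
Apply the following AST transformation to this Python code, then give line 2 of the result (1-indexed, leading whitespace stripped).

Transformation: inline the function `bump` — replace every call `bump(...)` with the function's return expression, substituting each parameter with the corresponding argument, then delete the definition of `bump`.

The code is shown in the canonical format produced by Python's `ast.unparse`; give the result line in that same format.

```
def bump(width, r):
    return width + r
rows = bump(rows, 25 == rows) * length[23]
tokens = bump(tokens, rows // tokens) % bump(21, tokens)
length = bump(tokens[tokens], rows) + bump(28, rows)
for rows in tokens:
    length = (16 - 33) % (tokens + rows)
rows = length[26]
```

tokens = (tokens + rows // tokens) % (21 + tokens)

Transformed code:
rows = (rows + (25 == rows)) * length[23]
tokens = (tokens + rows // tokens) % (21 + tokens)
length = tokens[tokens] + rows + (28 + rows)
for rows in tokens:
    length = (16 - 33) % (tokens + rows)
rows = length[26]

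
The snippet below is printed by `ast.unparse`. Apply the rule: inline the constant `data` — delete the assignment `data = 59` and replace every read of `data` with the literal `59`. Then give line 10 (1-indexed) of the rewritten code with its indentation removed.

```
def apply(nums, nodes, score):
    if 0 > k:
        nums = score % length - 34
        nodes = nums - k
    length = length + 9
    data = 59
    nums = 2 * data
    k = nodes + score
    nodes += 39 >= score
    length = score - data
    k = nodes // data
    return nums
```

Transformed code:
def apply(nums, nodes, score):
    if 0 > k:
        nums = score % length - 34
        nodes = nums - k
    length = length + 9
    nums = 2 * 59
    k = nodes + score
    nodes += 39 >= score
    length = score - 59
    k = nodes // 59
    return nums

k = nodes // 59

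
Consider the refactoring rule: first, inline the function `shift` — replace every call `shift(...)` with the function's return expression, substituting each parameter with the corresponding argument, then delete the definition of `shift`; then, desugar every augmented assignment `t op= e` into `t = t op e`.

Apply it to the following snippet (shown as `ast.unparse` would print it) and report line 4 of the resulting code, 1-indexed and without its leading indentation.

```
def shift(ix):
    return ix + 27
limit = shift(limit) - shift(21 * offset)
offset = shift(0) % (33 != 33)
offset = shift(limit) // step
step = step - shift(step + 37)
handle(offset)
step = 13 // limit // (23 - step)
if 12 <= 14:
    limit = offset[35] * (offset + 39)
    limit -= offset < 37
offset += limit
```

step = step - (step + 37 + 27)

Transformed code:
limit = limit + 27 - (21 * offset + 27)
offset = (0 + 27) % (33 != 33)
offset = (limit + 27) // step
step = step - (step + 37 + 27)
handle(offset)
step = 13 // limit // (23 - step)
if 12 <= 14:
    limit = offset[35] * (offset + 39)
    limit = limit - (offset < 37)
offset = offset + limit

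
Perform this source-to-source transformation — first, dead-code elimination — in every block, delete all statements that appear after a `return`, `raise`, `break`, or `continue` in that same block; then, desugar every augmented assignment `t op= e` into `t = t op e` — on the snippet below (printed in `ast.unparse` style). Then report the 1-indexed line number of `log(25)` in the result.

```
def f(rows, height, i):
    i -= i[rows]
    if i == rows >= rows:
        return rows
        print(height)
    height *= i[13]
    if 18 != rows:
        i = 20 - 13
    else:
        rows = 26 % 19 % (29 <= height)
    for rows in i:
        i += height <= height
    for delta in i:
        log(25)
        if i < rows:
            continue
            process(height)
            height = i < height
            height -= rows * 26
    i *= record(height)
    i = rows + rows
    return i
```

13

Transformed code:
def f(rows, height, i):
    i = i - i[rows]
    if i == rows >= rows:
        return rows
    height = height * i[13]
    if 18 != rows:
        i = 20 - 13
    else:
        rows = 26 % 19 % (29 <= height)
    for rows in i:
        i = i + (height <= height)
    for delta in i:
        log(25)
        if i < rows:
            continue
    i = i * record(height)
    i = rows + rows
    return i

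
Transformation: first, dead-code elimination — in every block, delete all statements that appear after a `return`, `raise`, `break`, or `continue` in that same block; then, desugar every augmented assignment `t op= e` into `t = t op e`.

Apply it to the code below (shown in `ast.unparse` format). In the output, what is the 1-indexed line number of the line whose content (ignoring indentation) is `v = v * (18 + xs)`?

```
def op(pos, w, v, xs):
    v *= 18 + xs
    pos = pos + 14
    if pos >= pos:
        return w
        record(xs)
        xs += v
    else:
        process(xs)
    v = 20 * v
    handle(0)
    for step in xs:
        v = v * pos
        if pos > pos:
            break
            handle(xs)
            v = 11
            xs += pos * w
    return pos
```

Transformed code:
def op(pos, w, v, xs):
    v = v * (18 + xs)
    pos = pos + 14
    if pos >= pos:
        return w
    else:
        process(xs)
    v = 20 * v
    handle(0)
    for step in xs:
        v = v * pos
        if pos > pos:
            break
    return pos

2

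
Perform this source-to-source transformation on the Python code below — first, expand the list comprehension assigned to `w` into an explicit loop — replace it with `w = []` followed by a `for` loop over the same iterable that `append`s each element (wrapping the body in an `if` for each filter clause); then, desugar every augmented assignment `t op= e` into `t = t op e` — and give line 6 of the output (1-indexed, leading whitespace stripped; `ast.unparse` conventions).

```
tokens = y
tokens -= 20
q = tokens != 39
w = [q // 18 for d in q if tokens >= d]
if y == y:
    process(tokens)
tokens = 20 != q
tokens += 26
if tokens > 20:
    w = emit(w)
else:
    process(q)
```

if tokens >= d:

Transformed code:
tokens = y
tokens = tokens - 20
q = tokens != 39
w = []
for d in q:
    if tokens >= d:
        w.append(q // 18)
if y == y:
    process(tokens)
tokens = 20 != q
tokens = tokens + 26
if tokens > 20:
    w = emit(w)
else:
    process(q)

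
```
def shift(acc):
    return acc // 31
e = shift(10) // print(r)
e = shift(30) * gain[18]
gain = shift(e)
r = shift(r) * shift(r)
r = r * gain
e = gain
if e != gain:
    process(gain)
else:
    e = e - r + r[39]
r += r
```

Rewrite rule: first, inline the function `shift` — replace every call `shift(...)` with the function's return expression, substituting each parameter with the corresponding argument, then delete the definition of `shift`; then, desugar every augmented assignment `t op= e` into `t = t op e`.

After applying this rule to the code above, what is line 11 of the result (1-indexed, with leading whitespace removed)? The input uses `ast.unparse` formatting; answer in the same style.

r = r + r

Transformed code:
e = 10 // 31 // print(r)
e = 30 // 31 * gain[18]
gain = e // 31
r = r // 31 * (r // 31)
r = r * gain
e = gain
if e != gain:
    process(gain)
else:
    e = e - r + r[39]
r = r + r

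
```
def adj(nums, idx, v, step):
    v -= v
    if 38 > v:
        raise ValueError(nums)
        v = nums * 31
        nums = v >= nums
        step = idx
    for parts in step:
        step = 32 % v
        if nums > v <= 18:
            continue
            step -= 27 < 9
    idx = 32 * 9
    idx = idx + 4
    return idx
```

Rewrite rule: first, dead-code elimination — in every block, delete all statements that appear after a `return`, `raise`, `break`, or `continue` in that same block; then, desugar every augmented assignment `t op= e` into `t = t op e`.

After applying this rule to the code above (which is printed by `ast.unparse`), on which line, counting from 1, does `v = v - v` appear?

2

Transformed code:
def adj(nums, idx, v, step):
    v = v - v
    if 38 > v:
        raise ValueError(nums)
    for parts in step:
        step = 32 % v
        if nums > v <= 18:
            continue
    idx = 32 * 9
    idx = idx + 4
    return idx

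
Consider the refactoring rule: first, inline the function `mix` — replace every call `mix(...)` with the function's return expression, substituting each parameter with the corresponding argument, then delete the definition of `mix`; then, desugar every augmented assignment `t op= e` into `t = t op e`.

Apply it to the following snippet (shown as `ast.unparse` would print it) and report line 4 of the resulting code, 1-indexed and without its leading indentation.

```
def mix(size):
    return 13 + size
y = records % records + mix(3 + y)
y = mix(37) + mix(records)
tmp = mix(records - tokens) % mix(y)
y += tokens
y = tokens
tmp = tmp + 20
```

Transformed code:
y = records % records + (13 + (3 + y))
y = 13 + 37 + (13 + records)
tmp = (13 + (records - tokens)) % (13 + y)
y = y + tokens
y = tokens
tmp = tmp + 20

y = y + tokens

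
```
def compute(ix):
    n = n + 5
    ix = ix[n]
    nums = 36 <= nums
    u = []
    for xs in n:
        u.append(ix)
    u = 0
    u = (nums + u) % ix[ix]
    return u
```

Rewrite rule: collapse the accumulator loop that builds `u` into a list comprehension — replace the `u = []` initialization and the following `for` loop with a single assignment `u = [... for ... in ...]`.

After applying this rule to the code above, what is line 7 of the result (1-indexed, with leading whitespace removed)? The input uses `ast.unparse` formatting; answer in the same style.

Transformed code:
def compute(ix):
    n = n + 5
    ix = ix[n]
    nums = 36 <= nums
    u = [ix for xs in n]
    u = 0
    u = (nums + u) % ix[ix]
    return u

u = (nums + u) % ix[ix]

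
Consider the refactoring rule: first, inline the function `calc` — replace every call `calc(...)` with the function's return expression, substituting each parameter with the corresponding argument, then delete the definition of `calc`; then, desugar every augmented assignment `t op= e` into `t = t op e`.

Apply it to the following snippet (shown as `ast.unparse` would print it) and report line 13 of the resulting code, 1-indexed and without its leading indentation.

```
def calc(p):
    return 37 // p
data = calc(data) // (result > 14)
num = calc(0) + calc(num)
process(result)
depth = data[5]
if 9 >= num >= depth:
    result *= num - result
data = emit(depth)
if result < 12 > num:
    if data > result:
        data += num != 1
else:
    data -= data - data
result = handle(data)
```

result = handle(data)

Transformed code:
data = 37 // data // (result > 14)
num = 37 // 0 + 37 // num
process(result)
depth = data[5]
if 9 >= num >= depth:
    result = result * (num - result)
data = emit(depth)
if result < 12 > num:
    if data > result:
        data = data + (num != 1)
else:
    data = data - (data - data)
result = handle(data)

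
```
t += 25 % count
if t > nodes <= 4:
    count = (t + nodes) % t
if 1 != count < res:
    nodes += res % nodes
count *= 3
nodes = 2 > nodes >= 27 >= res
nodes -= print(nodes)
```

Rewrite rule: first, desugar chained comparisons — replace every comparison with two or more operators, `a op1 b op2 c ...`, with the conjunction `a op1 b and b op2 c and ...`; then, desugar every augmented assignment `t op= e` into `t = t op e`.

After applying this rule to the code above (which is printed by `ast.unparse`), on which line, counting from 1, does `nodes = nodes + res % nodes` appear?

5

Transformed code:
t = t + 25 % count
if t > nodes and nodes <= 4:
    count = (t + nodes) % t
if 1 != count and count < res:
    nodes = nodes + res % nodes
count = count * 3
nodes = 2 > nodes and nodes >= 27 and (27 >= res)
nodes = nodes - print(nodes)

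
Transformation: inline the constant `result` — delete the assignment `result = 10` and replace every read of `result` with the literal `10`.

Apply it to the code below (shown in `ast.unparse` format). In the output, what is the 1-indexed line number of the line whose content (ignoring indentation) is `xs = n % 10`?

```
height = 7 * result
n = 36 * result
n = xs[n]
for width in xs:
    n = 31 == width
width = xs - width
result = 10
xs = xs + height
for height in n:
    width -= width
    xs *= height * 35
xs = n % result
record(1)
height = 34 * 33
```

11

Transformed code:
height = 7 * 10
n = 36 * 10
n = xs[n]
for width in xs:
    n = 31 == width
width = xs - width
xs = xs + height
for height in n:
    width -= width
    xs *= height * 35
xs = n % 10
record(1)
height = 34 * 33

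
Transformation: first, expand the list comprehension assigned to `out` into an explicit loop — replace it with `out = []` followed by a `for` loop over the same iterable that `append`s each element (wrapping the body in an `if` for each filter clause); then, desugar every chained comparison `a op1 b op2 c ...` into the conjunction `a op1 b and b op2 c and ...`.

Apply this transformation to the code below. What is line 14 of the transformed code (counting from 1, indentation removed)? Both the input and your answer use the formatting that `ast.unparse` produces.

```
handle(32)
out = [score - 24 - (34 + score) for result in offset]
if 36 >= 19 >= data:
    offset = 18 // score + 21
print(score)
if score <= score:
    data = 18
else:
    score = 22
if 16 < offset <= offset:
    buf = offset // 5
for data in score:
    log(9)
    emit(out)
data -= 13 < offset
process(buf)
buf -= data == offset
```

for data in score:

Transformed code:
handle(32)
out = []
for result in offset:
    out.append(score - 24 - (34 + score))
if 36 >= 19 and 19 >= data:
    offset = 18 // score + 21
print(score)
if score <= score:
    data = 18
else:
    score = 22
if 16 < offset and offset <= offset:
    buf = offset // 5
for data in score:
    log(9)
    emit(out)
data -= 13 < offset
process(buf)
buf -= data == offset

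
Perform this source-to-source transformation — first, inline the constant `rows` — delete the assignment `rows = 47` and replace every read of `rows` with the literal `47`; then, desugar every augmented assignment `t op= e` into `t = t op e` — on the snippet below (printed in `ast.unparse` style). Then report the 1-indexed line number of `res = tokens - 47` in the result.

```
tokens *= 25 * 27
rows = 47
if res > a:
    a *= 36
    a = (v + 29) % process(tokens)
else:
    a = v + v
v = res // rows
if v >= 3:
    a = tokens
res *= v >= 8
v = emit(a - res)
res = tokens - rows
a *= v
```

Transformed code:
tokens = tokens * (25 * 27)
if res > a:
    a = a * 36
    a = (v + 29) % process(tokens)
else:
    a = v + v
v = res // 47
if v >= 3:
    a = tokens
res = res * (v >= 8)
v = emit(a - res)
res = tokens - 47
a = a * v

12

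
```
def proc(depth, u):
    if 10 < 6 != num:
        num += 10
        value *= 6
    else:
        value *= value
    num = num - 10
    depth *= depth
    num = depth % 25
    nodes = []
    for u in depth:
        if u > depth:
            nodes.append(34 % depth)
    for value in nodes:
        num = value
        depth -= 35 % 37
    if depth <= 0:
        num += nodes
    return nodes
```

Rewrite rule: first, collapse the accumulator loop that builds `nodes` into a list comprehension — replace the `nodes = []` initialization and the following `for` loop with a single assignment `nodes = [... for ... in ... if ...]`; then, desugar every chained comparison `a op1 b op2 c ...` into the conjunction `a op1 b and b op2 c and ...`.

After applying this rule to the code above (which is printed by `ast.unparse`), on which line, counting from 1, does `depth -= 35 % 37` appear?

Transformed code:
def proc(depth, u):
    if 10 < 6 and 6 != num:
        num += 10
        value *= 6
    else:
        value *= value
    num = num - 10
    depth *= depth
    num = depth % 25
    nodes = [34 % depth for u in depth if u > depth]
    for value in nodes:
        num = value
        depth -= 35 % 37
    if depth <= 0:
        num += nodes
    return nodes

13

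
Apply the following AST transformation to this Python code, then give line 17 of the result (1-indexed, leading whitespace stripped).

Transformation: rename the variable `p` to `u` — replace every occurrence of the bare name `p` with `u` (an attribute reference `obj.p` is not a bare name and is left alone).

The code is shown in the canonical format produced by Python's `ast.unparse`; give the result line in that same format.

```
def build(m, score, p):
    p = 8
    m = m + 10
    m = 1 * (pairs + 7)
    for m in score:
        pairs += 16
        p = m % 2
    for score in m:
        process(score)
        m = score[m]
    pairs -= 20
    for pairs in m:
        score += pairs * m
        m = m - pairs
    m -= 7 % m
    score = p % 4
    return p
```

return u

Transformed code:
def build(m, score, u):
    u = 8
    m = m + 10
    m = 1 * (pairs + 7)
    for m in score:
        pairs += 16
        u = m % 2
    for score in m:
        process(score)
        m = score[m]
    pairs -= 20
    for pairs in m:
        score += pairs * m
        m = m - pairs
    m -= 7 % m
    score = u % 4
    return u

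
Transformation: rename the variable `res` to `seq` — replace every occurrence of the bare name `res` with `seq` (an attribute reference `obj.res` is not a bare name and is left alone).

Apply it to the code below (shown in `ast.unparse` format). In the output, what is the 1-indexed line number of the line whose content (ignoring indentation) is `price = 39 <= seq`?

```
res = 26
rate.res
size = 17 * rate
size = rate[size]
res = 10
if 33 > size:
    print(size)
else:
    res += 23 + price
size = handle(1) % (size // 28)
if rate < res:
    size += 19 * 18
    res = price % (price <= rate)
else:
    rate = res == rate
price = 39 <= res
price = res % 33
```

16

Transformed code:
seq = 26
rate.res
size = 17 * rate
size = rate[size]
seq = 10
if 33 > size:
    print(size)
else:
    seq += 23 + price
size = handle(1) % (size // 28)
if rate < seq:
    size += 19 * 18
    seq = price % (price <= rate)
else:
    rate = seq == rate
price = 39 <= seq
price = seq % 33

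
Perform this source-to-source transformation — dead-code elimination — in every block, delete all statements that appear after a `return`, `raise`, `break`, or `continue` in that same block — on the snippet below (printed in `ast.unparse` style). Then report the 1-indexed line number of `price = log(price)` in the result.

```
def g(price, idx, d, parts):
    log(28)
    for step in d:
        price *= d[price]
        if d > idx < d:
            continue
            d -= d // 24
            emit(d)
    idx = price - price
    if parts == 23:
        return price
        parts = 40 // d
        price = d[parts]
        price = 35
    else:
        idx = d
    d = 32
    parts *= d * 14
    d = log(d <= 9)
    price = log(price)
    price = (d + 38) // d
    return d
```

Transformed code:
def g(price, idx, d, parts):
    log(28)
    for step in d:
        price *= d[price]
        if d > idx < d:
            continue
    idx = price - price
    if parts == 23:
        return price
    else:
        idx = d
    d = 32
    parts *= d * 14
    d = log(d <= 9)
    price = log(price)
    price = (d + 38) // d
    return d

15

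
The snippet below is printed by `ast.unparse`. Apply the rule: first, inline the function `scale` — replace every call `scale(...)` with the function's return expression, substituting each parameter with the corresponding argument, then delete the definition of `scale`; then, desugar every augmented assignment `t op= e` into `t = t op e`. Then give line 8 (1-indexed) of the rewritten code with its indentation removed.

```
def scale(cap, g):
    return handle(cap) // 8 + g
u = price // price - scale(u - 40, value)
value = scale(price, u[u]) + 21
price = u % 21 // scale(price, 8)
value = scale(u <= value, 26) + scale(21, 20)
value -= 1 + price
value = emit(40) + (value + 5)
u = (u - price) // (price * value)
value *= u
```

value = value * u

Transformed code:
u = price // price - (handle(u - 40) // 8 + value)
value = handle(price) // 8 + u[u] + 21
price = u % 21 // (handle(price) // 8 + 8)
value = handle(u <= value) // 8 + 26 + (handle(21) // 8 + 20)
value = value - (1 + price)
value = emit(40) + (value + 5)
u = (u - price) // (price * value)
value = value * u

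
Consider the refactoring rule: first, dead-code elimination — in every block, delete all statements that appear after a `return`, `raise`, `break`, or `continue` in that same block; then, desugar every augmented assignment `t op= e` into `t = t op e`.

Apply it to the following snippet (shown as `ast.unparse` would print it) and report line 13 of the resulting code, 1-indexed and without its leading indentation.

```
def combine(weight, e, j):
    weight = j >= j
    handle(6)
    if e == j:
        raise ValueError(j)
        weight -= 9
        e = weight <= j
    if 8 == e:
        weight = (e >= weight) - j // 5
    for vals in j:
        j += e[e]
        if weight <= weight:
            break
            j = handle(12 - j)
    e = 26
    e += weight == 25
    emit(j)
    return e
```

e = e + (weight == 25)

Transformed code:
def combine(weight, e, j):
    weight = j >= j
    handle(6)
    if e == j:
        raise ValueError(j)
    if 8 == e:
        weight = (e >= weight) - j // 5
    for vals in j:
        j = j + e[e]
        if weight <= weight:
            break
    e = 26
    e = e + (weight == 25)
    emit(j)
    return e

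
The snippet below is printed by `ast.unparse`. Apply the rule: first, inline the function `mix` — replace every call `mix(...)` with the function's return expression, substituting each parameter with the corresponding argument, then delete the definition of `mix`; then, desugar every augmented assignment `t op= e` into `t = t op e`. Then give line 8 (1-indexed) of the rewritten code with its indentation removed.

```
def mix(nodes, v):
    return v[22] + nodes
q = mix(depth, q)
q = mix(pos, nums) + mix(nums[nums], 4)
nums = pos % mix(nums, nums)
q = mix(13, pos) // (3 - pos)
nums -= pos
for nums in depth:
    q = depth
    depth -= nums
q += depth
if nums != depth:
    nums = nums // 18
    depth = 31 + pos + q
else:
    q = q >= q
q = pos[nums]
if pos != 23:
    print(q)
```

depth = depth - nums

Transformed code:
q = q[22] + depth
q = nums[22] + pos + (4[22] + nums[nums])
nums = pos % (nums[22] + nums)
q = (pos[22] + 13) // (3 - pos)
nums = nums - pos
for nums in depth:
    q = depth
    depth = depth - nums
q = q + depth
if nums != depth:
    nums = nums // 18
    depth = 31 + pos + q
else:
    q = q >= q
q = pos[nums]
if pos != 23:
    print(q)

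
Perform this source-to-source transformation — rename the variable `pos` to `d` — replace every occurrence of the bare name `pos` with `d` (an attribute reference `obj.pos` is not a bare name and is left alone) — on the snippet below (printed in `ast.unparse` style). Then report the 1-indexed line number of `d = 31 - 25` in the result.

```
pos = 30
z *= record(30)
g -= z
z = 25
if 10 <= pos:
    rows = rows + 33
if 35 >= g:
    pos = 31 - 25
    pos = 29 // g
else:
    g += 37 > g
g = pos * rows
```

Transformed code:
d = 30
z *= record(30)
g -= z
z = 25
if 10 <= d:
    rows = rows + 33
if 35 >= g:
    d = 31 - 25
    d = 29 // g
else:
    g += 37 > g
g = d * rows

8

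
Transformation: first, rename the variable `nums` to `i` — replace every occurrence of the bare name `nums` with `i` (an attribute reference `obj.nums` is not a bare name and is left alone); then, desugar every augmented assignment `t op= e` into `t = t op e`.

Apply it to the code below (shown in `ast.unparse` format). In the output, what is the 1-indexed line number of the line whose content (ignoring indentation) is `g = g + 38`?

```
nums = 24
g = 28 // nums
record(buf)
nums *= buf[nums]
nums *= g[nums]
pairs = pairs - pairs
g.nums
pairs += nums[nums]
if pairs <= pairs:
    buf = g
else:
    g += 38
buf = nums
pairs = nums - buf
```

Transformed code:
i = 24
g = 28 // i
record(buf)
i = i * buf[i]
i = i * g[i]
pairs = pairs - pairs
g.nums
pairs = pairs + i[i]
if pairs <= pairs:
    buf = g
else:
    g = g + 38
buf = i
pairs = i - buf

12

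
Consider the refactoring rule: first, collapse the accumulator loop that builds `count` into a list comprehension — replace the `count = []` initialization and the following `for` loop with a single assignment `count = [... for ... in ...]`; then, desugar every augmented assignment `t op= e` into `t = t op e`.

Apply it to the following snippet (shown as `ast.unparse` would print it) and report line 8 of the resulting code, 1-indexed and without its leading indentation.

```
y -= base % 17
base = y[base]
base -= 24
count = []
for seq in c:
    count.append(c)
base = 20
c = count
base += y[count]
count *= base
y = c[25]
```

Transformed code:
y = y - base % 17
base = y[base]
base = base - 24
count = [c for seq in c]
base = 20
c = count
base = base + y[count]
count = count * base
y = c[25]

count = count * base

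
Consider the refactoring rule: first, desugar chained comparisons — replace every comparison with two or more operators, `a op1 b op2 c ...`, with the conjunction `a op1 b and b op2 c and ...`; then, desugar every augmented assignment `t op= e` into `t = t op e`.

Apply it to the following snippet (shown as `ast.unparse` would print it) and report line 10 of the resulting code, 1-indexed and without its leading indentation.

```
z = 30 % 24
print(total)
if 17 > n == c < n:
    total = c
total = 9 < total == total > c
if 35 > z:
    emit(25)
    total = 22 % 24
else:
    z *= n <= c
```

z = z * (n <= c)

Transformed code:
z = 30 % 24
print(total)
if 17 > n and n == c and (c < n):
    total = c
total = 9 < total and total == total and (total > c)
if 35 > z:
    emit(25)
    total = 22 % 24
else:
    z = z * (n <= c)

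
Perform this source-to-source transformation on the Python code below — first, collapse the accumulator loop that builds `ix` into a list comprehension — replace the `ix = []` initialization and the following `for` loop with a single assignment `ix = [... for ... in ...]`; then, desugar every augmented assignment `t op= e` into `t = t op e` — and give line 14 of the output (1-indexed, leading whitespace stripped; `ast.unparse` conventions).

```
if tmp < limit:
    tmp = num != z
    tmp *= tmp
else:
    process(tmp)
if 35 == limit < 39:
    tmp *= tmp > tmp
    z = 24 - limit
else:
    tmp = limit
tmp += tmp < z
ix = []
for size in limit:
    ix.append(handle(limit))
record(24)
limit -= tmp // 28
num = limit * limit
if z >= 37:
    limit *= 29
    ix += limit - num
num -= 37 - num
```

Transformed code:
if tmp < limit:
    tmp = num != z
    tmp = tmp * tmp
else:
    process(tmp)
if 35 == limit < 39:
    tmp = tmp * (tmp > tmp)
    z = 24 - limit
else:
    tmp = limit
tmp = tmp + (tmp < z)
ix = [handle(limit) for size in limit]
record(24)
limit = limit - tmp // 28
num = limit * limit
if z >= 37:
    limit = limit * 29
    ix = ix + (limit - num)
num = num - (37 - num)

limit = limit - tmp // 28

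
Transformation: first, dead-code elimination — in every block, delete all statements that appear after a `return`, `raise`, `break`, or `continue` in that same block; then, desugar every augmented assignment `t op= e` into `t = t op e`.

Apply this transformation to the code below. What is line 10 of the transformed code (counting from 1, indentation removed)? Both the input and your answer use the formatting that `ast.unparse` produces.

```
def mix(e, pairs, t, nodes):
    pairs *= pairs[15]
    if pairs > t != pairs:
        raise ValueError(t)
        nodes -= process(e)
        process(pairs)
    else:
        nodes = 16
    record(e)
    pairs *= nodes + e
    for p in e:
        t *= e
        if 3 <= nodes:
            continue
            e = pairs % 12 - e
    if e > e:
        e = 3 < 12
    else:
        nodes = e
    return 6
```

Transformed code:
def mix(e, pairs, t, nodes):
    pairs = pairs * pairs[15]
    if pairs > t != pairs:
        raise ValueError(t)
    else:
        nodes = 16
    record(e)
    pairs = pairs * (nodes + e)
    for p in e:
        t = t * e
        if 3 <= nodes:
            continue
    if e > e:
        e = 3 < 12
    else:
        nodes = e
    return 6

t = t * e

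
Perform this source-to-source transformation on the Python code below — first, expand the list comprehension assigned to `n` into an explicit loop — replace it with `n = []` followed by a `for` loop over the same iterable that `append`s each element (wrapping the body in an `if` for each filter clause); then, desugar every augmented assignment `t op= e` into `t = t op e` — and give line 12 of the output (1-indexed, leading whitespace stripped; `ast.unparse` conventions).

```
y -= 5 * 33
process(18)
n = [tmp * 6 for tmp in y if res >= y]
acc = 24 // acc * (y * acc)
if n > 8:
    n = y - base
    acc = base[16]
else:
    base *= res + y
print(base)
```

base = base * (res + y)

Transformed code:
y = y - 5 * 33
process(18)
n = []
for tmp in y:
    if res >= y:
        n.append(tmp * 6)
acc = 24 // acc * (y * acc)
if n > 8:
    n = y - base
    acc = base[16]
else:
    base = base * (res + y)
print(base)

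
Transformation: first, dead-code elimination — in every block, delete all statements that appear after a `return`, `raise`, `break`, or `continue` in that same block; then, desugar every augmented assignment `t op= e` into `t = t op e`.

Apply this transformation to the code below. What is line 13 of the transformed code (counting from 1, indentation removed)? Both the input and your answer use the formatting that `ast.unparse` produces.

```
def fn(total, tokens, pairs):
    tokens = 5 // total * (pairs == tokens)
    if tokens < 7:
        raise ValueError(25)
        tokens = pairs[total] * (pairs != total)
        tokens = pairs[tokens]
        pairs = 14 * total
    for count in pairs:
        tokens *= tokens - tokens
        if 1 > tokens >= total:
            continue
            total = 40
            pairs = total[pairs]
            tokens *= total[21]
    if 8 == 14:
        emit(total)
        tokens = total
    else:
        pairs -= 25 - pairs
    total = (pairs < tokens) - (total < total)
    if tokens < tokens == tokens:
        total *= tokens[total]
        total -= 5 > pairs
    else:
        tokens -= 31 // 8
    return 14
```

pairs = pairs - (25 - pairs)

Transformed code:
def fn(total, tokens, pairs):
    tokens = 5 // total * (pairs == tokens)
    if tokens < 7:
        raise ValueError(25)
    for count in pairs:
        tokens = tokens * (tokens - tokens)
        if 1 > tokens >= total:
            continue
    if 8 == 14:
        emit(total)
        tokens = total
    else:
        pairs = pairs - (25 - pairs)
    total = (pairs < tokens) - (total < total)
    if tokens < tokens == tokens:
        total = total * tokens[total]
        total = total - (5 > pairs)
    else:
        tokens = tokens - 31 // 8
    return 14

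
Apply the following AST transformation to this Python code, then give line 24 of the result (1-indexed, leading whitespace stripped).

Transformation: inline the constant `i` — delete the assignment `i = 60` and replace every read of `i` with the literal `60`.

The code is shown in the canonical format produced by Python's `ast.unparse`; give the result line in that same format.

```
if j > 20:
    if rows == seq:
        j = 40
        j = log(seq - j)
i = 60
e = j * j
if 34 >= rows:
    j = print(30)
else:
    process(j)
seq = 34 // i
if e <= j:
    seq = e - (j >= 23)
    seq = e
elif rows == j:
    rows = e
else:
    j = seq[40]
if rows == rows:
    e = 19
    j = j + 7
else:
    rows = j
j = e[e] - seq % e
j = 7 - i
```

j = 7 - 60

Transformed code:
if j > 20:
    if rows == seq:
        j = 40
        j = log(seq - j)
e = j * j
if 34 >= rows:
    j = print(30)
else:
    process(j)
seq = 34 // 60
if e <= j:
    seq = e - (j >= 23)
    seq = e
elif rows == j:
    rows = e
else:
    j = seq[40]
if rows == rows:
    e = 19
    j = j + 7
else:
    rows = j
j = e[e] - seq % e
j = 7 - 60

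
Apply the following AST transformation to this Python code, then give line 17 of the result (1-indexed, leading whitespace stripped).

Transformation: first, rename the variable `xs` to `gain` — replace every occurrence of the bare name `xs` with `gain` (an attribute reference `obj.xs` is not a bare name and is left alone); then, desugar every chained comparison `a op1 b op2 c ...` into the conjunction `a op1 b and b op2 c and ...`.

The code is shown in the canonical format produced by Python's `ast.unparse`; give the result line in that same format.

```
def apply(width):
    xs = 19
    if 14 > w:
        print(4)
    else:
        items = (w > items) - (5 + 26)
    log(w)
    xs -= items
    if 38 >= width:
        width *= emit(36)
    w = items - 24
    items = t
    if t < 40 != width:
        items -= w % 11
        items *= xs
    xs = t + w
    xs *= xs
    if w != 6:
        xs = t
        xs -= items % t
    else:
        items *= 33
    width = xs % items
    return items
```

gain *= gain

Transformed code:
def apply(width):
    gain = 19
    if 14 > w:
        print(4)
    else:
        items = (w > items) - (5 + 26)
    log(w)
    gain -= items
    if 38 >= width:
        width *= emit(36)
    w = items - 24
    items = t
    if t < 40 and 40 != width:
        items -= w % 11
        items *= gain
    gain = t + w
    gain *= gain
    if w != 6:
        gain = t
        gain -= items % t
    else:
        items *= 33
    width = gain % items
    return items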